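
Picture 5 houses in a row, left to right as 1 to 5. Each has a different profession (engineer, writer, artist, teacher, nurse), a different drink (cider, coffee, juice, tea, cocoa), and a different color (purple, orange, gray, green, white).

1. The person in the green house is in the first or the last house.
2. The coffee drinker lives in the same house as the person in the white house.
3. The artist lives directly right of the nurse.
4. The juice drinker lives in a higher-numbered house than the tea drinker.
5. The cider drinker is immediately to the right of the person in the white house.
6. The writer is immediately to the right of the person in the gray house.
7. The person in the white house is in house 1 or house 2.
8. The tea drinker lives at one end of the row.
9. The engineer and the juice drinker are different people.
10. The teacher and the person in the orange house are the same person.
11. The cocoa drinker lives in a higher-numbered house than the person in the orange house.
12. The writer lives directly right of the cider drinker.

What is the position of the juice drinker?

Clue 8: the tea drinker is in house 1.
The coffee drinker is in house 2 (clue 2).
From clue 2, the person in the white house must be in house 2.
The cider drinker is in house 3 (clue 5).
By clue 12, the writer is in house 4.
From clue 6, the person in the gray house must be in house 3.
That leaves engineer as the profession for house 5.
The only color still possible for house 4 is purple.
The only color still possible for house 5 is green.
From clue 9, the juice drinker must be in house 4.
From clue 10, the teacher must be in house 1.
So house 2 gets nurse for profession.
House 3 profession: only artist fits.
So house 5 gets cocoa for drink.
The only color still possible for house 1 is orange.
So: house 1 = teacher/tea/orange, house 2 = nurse/coffee/white, house 3 = artist/cider/gray, house 4 = writer/juice/purple, house 5 = engineer/cocoa/green.

4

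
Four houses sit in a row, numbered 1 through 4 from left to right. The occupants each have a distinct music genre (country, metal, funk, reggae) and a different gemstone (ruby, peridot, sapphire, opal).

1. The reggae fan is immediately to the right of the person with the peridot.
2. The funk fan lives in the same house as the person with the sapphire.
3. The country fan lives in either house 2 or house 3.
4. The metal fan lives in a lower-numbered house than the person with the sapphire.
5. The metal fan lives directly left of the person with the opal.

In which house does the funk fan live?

House 1's music genre must be metal (nothing else left).
The person with the opal is in house 2 (clue 5).
The country fan is narrowed to house 2 or 3; consider each.
Placing it in house 2 leads to a contradiction, so it's in house 3.
House 2's music genre must be reggae (nothing else left).
House 4 music genre: only funk fits.
Clue 1 places the person with the peridot in house 1.
By clue 2, the person with the sapphire is in house 4.
The only gemstone still possible for house 3 is ruby.
So: house 1 = metal/peridot, house 2 = reggae/opal, house 3 = country/ruby, house 4 = funk/sapphire.

4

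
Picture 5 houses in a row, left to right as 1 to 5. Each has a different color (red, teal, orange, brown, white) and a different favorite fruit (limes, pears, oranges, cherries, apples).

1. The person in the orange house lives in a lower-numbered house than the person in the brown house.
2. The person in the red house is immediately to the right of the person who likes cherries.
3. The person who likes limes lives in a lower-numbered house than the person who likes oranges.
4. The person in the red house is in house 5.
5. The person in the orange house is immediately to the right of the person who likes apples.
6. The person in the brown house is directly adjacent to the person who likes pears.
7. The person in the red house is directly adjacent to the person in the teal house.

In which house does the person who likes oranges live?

5

The person in the red house is in house 5 (clue 4).
Clue 7 places the person in the teal house in house 4.
House 1's color must be white (nothing else left).
The person in the orange house is in house 2 (clue 1).
By clue 1, the person in the brown house is in house 3.
From clue 2, the person who likes cherries must be in house 4.
By clue 5, the person who likes apples is in house 1.
The only favorite fruit still possible for house 5 is oranges.
The only favorite fruit still possible for house 2 is pears.
House 3's favorite fruit must be limes (nothing else left).
So: house 1 = white/apples, house 2 = orange/pears, house 3 = brown/limes, house 4 = teal/cherries, house 5 = red/oranges.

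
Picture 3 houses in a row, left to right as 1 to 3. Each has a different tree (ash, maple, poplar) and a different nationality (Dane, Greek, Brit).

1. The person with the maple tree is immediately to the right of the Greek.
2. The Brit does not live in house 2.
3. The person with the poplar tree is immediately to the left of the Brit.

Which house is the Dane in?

The person with the poplar tree is in house 2 (clue 3).
Clue 3 places the Brit in house 3.
The only tree still possible for house 1 is ash.
That leaves maple as the tree for house 3.
By clue 1, the Greek is in house 2.
House 1 nationality: only Dane fits.
So: house 1 = ash/Dane, house 2 = poplar/Greek, house 3 = maple/Brit.

1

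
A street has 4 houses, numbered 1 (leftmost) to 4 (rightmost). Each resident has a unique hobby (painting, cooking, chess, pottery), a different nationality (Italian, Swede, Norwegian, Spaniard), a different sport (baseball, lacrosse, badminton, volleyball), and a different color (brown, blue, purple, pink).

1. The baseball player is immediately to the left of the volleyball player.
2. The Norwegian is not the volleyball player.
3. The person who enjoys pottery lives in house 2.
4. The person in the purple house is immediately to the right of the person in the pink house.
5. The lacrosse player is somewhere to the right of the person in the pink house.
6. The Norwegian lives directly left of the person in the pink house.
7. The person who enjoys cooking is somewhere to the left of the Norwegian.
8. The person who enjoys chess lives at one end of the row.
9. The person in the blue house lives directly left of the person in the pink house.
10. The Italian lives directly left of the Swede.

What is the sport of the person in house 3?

volleyball

By clue 3, the person who enjoys pottery is in house 2.
From clue 7, the person who enjoys cooking must be in house 1.
The Norwegian is in house 2 (clue 7).
House 3 hobby: only painting fits.
House 4 hobby: only chess fits.
From clue 6, the person in the pink house must be in house 3.
Clue 9: the person in the blue house is in house 2.
Clue 10 places the Italian in house 3.
Clue 10 places the Swede in house 4.
So house 1 gets Spaniard for nationality.
House 1 color: only brown fits.
House 4's color must be purple (nothing else left).
Clue 5 places the lacrosse player in house 4.
That leaves badminton as the sport for house 1.
House 2's sport must be baseball (nothing else left).
House 3 sport: only volleyball fits.
So: house 1 = cooking/Spaniard/badminton/brown, house 2 = pottery/Norwegian/baseball/blue, house 3 = painting/Italian/volleyball/pink, house 4 = chess/Swede/lacrosse/purple.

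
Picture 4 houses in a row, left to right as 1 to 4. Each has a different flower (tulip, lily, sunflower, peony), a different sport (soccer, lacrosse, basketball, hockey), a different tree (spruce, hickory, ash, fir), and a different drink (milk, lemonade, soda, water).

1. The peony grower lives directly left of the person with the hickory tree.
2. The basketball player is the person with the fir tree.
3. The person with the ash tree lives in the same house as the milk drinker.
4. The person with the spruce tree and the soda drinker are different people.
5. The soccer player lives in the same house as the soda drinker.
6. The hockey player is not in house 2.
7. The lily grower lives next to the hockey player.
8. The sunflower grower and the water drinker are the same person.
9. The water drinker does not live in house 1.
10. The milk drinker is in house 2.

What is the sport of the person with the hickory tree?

soccer

From clue 10, the milk drinker must be in house 2.
Clue 3 places the person with the ash tree in house 2.
That leaves tulip as the flower for house 1.
That leaves lacrosse as the sport for house 2.
The peony grower is narrowed to house 2 or 3; consider each.
Placing it in house 3 leads to a contradiction, so it's in house 2.
The person with the hickory tree is in house 3 (clue 1).
The lily grower is narrowed to house 3 or 4; consider each.
Placing it in house 4 leads to a contradiction, so it's in house 3.
From clue 7, the hockey player must be in house 4.
The only flower still possible for house 4 is sunflower.
So house 3 gets soccer for sport.
By clue 2, the person with the fir tree is in house 1.
The soda drinker is in house 3 (clue 5).
Clue 8 places the water drinker in house 4.
That leaves basketball as the sport for house 1.
House 4's tree must be spruce (nothing else left).
House 1's drink must be lemonade (nothing else left).
So: house 1 = tulip/basketball/fir/lemonade, house 2 = peony/lacrosse/ash/milk, house 3 = lily/soccer/hickory/soda, house 4 = sunflower/hockey/spruce/water.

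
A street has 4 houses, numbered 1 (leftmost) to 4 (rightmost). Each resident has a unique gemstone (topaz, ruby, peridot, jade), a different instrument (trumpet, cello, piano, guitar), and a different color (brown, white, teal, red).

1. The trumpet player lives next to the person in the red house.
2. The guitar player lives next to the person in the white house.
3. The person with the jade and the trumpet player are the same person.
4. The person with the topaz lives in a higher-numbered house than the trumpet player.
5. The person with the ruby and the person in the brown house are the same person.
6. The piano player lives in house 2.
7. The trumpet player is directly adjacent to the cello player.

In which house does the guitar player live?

Clue 6: the piano player is in house 2.
By clue 7, the trumpet player is in house 3.
From clue 7, the cello player must be in house 4.
So house 1 gets guitar for instrument.
Clue 2: the person in the white house is in house 2.
From clue 3, the person with the jade must be in house 3.
The person with the topaz is in house 4 (clue 4).
The only color still possible for house 4 is red.
By clue 5, the person with the ruby is in house 1.
From clue 5, the person in the brown house must be in house 1.
That leaves peridot as the gemstone for house 2.
House 3's color must be teal (nothing else left).
So: house 1 = ruby/guitar/brown, house 2 = peridot/piano/white, house 3 = jade/trumpet/teal, house 4 = topaz/cello/red.

1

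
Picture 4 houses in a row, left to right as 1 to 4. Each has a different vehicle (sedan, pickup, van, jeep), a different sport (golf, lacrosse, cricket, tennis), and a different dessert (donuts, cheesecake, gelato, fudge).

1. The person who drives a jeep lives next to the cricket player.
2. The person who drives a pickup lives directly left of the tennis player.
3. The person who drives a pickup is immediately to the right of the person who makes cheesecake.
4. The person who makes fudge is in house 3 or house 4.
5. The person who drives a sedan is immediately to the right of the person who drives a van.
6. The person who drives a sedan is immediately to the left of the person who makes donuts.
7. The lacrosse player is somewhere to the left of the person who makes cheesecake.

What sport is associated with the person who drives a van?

The lacrosse player is in house 1 (clue 7).
By clue 7, the person who makes cheesecake is in house 2.
That leaves jeep as the vehicle for house 4.
The only dessert still possible for house 1 is gelato.
From clue 1, the cricket player must be in house 3.
The person who drives a pickup is in house 3 (clue 3).
So house 1 gets van for vehicle.
House 2's vehicle must be sedan (nothing else left).
So house 2 gets golf for sport.
The only sport still possible for house 4 is tennis.
From clue 6, the person who makes donuts must be in house 3.
House 4's dessert must be fudge (nothing else left).
So: house 1 = van/lacrosse/gelato, house 2 = sedan/golf/cheesecake, house 3 = pickup/cricket/donuts, house 4 = jeep/tennis/fudge.

lacrosse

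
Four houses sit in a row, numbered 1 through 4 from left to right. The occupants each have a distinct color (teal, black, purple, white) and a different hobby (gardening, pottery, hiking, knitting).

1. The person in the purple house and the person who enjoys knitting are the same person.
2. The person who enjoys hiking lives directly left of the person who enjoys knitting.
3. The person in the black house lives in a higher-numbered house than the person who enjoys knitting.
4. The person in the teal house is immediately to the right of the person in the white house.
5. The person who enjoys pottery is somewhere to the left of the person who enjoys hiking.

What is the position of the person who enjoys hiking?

2

The only hobby still possible for house 4 is gardening.
Clue 2: the person who enjoys hiking is in house 2.
The person who enjoys knitting is in house 3 (clue 2).
Clue 3: the person in the black house is in house 4.
By clue 5, the person who enjoys pottery is in house 1.
That leaves white as the color for house 1.
Clue 1: the person in the purple house is in house 3.
From clue 4, the person in the teal house must be in house 2.
So: house 1 = white/pottery, house 2 = teal/hiking, house 3 = purple/knitting, house 4 = black/gardening.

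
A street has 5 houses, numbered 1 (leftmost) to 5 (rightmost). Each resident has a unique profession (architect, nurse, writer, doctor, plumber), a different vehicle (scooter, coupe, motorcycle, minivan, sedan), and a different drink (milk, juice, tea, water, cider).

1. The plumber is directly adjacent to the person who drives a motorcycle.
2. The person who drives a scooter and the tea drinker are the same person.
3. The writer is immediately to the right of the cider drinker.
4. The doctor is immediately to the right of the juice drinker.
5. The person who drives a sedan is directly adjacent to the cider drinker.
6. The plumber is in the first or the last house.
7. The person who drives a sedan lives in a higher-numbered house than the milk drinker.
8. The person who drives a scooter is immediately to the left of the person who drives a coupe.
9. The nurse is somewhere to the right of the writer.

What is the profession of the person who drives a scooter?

So house 5 gets water for drink.
The plumber is narrowed to house 1 or 5; consider each.
Placing it in house 5 leads to a contradiction, so it's in house 1.
Clue 1: the person who drives a motorcycle is in house 2.
House 1's vehicle must be minivan (nothing else left).
House 5's vehicle must be coupe (nothing else left).
The person who drives a scooter is in house 4 (clue 8).
The only vehicle still possible for house 3 is sedan.
From clue 2, the tea drinker must be in house 4.
By clue 5, the cider drinker is in house 2.
House 3's drink must be juice (nothing else left).
By clue 3, the writer is in house 3.
From clue 4, the doctor must be in house 4.
House 2 profession: only architect fits.
So house 5 gets nurse for profession.
So house 1 gets milk for drink.
So: house 1 = plumber/minivan/milk, house 2 = architect/motorcycle/cider, house 3 = writer/sedan/juice, house 4 = doctor/scooter/tea, house 5 = nurse/coupe/water.

doctor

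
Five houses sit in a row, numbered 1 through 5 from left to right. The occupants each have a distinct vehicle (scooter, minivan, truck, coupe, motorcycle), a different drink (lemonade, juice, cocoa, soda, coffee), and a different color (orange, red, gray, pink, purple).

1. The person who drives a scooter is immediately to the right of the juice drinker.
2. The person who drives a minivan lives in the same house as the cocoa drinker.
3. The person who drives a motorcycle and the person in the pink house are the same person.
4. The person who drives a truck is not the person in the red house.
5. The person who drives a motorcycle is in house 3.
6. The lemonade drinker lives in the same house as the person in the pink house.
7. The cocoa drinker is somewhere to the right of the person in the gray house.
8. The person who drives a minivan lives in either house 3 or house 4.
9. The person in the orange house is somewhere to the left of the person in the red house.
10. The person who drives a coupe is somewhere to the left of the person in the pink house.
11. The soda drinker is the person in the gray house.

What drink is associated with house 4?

Clue 5: the person who drives a motorcycle is in house 3.
Clue 2: the cocoa drinker is in house 4.
The person in the pink house is in house 3 (clue 3).
By clue 6, the lemonade drinker is in house 3.
House 4's vehicle must be minivan (nothing else left).
House 5's drink must be coffee (nothing else left).
Clue 1 places the person who drives a scooter in house 2.
House 1's vehicle must be coupe (nothing else left).
So house 5 gets truck for vehicle.
That leaves juice as the drink for house 1.
So house 2 gets soda for drink.
From clue 11, the person in the gray house must be in house 2.
House 5 color: only purple fits.
That leaves orange as the color for house 1.
House 4's color must be red (nothing else left).
So: house 1 = coupe/juice/orange, house 2 = scooter/soda/gray, house 3 = motorcycle/lemonade/pink, house 4 = minivan/cocoa/red, house 5 = truck/coffee/purple.

cocoa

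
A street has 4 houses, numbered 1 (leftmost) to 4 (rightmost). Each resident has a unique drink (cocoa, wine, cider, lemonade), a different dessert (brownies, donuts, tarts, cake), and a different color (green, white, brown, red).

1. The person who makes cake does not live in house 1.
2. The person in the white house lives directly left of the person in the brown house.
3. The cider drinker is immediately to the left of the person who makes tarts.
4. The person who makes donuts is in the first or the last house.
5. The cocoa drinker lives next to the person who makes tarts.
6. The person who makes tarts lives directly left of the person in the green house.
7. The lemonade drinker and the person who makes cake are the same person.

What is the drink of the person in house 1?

The cider drinker is narrowed to house 1 or 2; consider each.
Placing it in house 2 leads to a contradiction, so it's in house 1.
By clue 3, the person who makes tarts is in house 2.
The person in the green house is in house 3 (clue 6).
From clue 2, the person in the white house must be in house 1.
Clue 2: the person in the brown house is in house 2.
House 2's drink must be wine (nothing else left).
So house 3 gets cocoa for drink.
That leaves lemonade as the drink for house 4.
House 4's color must be red (nothing else left).
Clue 7 places the person who makes cake in house 4.
The only dessert still possible for house 3 is brownies.
House 1's dessert must be donuts (nothing else left).
So: house 1 = cider/donuts/white, house 2 = wine/tarts/brown, house 3 = cocoa/brownies/green, house 4 = lemonade/cake/red.

cider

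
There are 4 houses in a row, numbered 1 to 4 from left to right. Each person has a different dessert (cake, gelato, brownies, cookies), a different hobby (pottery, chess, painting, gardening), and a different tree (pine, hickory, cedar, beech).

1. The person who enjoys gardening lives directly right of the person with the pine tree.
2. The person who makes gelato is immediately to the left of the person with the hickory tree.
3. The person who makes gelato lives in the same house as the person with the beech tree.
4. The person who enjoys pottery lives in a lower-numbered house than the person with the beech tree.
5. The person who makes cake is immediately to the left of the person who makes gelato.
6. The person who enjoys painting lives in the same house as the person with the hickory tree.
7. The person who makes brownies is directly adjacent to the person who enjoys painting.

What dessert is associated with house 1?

cake

The person who makes cake is narrowed to house 1 or 2; consider each.
Placing it in house 2 leads to a contradiction, so it's in house 1.
Clue 5 places the person who makes gelato in house 2.
Clue 2: the person with the hickory tree is in house 3.
From clue 3, the person with the beech tree must be in house 2.
The person who enjoys pottery is in house 1 (clue 4).
The person who enjoys painting is in house 3 (clue 6).
The person who makes brownies is in house 4 (clue 7).
That leaves cookies as the dessert for house 3.
House 4's tree must be cedar (nothing else left).
By clue 1, the person who enjoys gardening is in house 2.
So house 4 gets chess for hobby.
House 1's tree must be pine (nothing else left).
So: house 1 = cake/pottery/pine, house 2 = gelato/gardening/beech, house 3 = cookies/painting/hickory, house 4 = brownies/chess/cedar.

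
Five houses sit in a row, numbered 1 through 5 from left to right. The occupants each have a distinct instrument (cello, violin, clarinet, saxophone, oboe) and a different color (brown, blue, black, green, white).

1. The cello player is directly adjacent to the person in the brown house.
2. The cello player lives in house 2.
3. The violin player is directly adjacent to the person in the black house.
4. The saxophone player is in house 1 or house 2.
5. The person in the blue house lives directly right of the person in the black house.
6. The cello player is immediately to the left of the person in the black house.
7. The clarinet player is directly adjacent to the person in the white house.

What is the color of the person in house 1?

By clue 2, the cello player is in house 2.
Clue 6 places the person in the black house in house 3.
House 1's instrument must be saxophone (nothing else left).
The person in the brown house is in house 1 (clue 1).
By clue 3, the violin player is in house 4.
Clue 5 places the person in the blue house in house 4.
The clarinet player is in house 3 (clue 7).
By clue 7, the person in the white house is in house 2.
House 5 instrument: only oboe fits.
That leaves green as the color for house 5.
So: house 1 = saxophone/brown, house 2 = cello/white, house 3 = clarinet/black, house 4 = violin/blue, house 5 = oboe/green.

brown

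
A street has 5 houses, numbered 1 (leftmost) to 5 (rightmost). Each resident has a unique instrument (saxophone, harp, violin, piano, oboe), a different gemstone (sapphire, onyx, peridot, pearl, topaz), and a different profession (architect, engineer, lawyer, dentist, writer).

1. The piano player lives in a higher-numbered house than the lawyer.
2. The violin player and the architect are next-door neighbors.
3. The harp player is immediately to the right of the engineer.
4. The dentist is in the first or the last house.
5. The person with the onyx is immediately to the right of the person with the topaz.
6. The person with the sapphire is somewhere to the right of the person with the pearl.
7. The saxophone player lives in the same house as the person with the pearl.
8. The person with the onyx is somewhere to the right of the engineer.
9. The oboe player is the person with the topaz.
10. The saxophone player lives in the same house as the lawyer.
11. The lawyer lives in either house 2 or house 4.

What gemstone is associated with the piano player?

The saxophone player is narrowed to house 2 or 4; consider each.
Placing it in house 2 leads to a contradiction, so it's in house 4.
The person with the pearl is in house 4 (clue 7).
The lawyer is in house 4 (clue 10).
From clue 1, the piano player must be in house 5.
Clue 6 places the person with the sapphire in house 5.
The harp player is narrowed to house 2 or 3; consider each.
Placing it in house 3 leads to a contradiction, so it's in house 2.
From clue 3, the engineer must be in house 1.
So house 1 gets oboe for instrument.
That leaves violin as the instrument for house 3.
House 5's profession must be dentist (nothing else left).
From clue 2, the architect must be in house 2.
Clue 9 places the person with the topaz in house 1.
The only profession still possible for house 3 is writer.
From clue 5, the person with the onyx must be in house 2.
House 3's gemstone must be peridot (nothing else left).
So: house 1 = oboe/topaz/engineer, house 2 = harp/onyx/architect, house 3 = violin/peridot/writer, house 4 = saxophone/pearl/lawyer, house 5 = piano/sapphire/dentist.

sapphire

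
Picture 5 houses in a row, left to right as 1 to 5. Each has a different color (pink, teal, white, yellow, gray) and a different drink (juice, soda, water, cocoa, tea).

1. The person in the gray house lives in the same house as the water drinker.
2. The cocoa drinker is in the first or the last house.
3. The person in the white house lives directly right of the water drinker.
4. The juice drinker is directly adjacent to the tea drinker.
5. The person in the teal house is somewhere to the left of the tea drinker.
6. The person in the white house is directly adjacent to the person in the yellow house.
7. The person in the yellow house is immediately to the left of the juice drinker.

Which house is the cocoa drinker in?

The cocoa drinker is narrowed to house 1 or 5; consider each.
Placing it in house 5 leads to a contradiction, so it's in house 1.
The person in the gray house is narrowed to house 2 or 3 or 4; consider each.
Placing it in house 3 and house 4 leads to a contradiction, so it's in house 2.
By clue 1, the water drinker is in house 2.
The person in the white house is in house 3 (clue 3).
So house 5 gets pink for color.
By clue 4, the tea drinker is in house 4.
From clue 5, the person in the teal house must be in house 1.
By clue 7, the juice drinker is in house 5.
That leaves yellow as the color for house 4.
House 3 drink: only soda fits.
So: house 1 = teal/cocoa, house 2 = gray/water, house 3 = white/soda, house 4 = yellow/tea, house 5 = pink/juice.

1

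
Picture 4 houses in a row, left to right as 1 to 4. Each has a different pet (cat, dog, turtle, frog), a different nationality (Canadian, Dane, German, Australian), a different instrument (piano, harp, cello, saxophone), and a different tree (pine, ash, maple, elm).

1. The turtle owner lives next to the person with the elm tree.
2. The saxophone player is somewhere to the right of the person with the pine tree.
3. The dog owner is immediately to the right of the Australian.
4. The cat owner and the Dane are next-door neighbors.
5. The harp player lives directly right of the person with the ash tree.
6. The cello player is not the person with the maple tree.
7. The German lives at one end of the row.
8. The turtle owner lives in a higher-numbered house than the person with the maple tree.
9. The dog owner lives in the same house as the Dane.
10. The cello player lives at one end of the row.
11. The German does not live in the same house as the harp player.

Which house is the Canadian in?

The only tree still possible for house 4 is elm.
By clue 1, the turtle owner is in house 3.
From clue 9, the dog owner must be in house 2.
Clue 9: the Dane is in house 2.
Clue 3: the Australian is in house 1.
By clue 4, the cat owner is in house 1.
House 4's pet must be frog (nothing else left).
That leaves Canadian as the nationality for house 3.
So house 4 gets German for nationality.
House 3's tree must be pine (nothing else left).
Clue 2 places the saxophone player in house 4.
From clue 6, the person with the maple tree must be in house 2.
House 1's instrument must be cello (nothing else left).
House 1 tree: only ash fits.
From clue 5, the harp player must be in house 2.
House 3's instrument must be piano (nothing else left).
So: house 1 = cat/Australian/cello/ash, house 2 = dog/Dane/harp/maple, house 3 = turtle/Canadian/piano/pine, house 4 = frog/German/saxophone/elm.

3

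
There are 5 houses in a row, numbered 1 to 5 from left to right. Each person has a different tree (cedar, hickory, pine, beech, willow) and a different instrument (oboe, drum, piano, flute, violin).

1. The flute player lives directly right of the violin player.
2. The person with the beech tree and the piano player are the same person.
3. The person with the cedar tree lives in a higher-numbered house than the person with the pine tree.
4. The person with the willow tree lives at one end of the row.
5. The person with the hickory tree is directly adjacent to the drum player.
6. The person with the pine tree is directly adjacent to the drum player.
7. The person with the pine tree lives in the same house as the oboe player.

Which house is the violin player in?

4

The person with the willow tree is narrowed to house 1 or 5; consider each.
Placing it in house 1 leads to a contradiction, so it's in house 5.
House 5 instrument: only flute fits.
From clue 1, the violin player must be in house 4.
The person with the beech tree is narrowed to house 1 or 2 or 3; consider each.
Placing it in house 2 and house 3 leads to a contradiction, so it's in house 1.
By clue 2, the piano player is in house 1.
The person with the cedar tree is narrowed to house 3 or 4; consider each.
Placing it in house 4 leads to a contradiction, so it's in house 3.
By clue 3, the person with the pine tree is in house 2.
Clue 6: the drum player is in house 3.
The oboe player is in house 2 (clue 7).
House 4's tree must be hickory (nothing else left).
So: house 1 = beech/piano, house 2 = pine/oboe, house 3 = cedar/drum, house 4 = hickory/violin, house 5 = willow/flute.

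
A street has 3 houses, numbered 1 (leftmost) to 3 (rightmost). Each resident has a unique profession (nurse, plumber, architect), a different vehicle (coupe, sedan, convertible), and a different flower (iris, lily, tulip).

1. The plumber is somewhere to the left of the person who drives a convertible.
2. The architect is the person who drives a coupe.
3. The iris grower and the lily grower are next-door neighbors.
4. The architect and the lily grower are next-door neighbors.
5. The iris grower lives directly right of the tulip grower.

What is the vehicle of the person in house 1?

sedan

The plumber is narrowed to house 1 or 2; consider each.
Placing it in house 2 leads to a contradiction, so it's in house 1.
That leaves sedan as the vehicle for house 1.
The architect is narrowed to house 2 or 3; consider each.
Placing it in house 3 leads to a contradiction, so it's in house 2.
By clue 2, the person who drives a coupe is in house 2.
That leaves nurse as the profession for house 3.
The only vehicle still possible for house 3 is convertible.
The iris grower is in house 2 (clue 3).
By clue 5, the tulip grower is in house 1.
That leaves lily as the flower for house 3.
So: house 1 = plumber/sedan/tulip, house 2 = architect/coupe/iris, house 3 = nurse/convertible/lily.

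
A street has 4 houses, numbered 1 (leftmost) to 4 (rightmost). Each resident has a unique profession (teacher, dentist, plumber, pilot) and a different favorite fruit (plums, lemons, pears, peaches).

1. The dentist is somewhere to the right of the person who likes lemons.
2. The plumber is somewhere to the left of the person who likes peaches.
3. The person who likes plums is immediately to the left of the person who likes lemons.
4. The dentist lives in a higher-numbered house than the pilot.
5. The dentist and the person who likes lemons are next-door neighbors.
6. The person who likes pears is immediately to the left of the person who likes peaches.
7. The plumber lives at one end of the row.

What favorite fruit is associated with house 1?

plums

Clue 7: the plumber is in house 1.
That leaves peaches as the favorite fruit for house 4.
By clue 6, the person who likes pears is in house 3.
So house 1 gets plums for favorite fruit.
House 2 favorite fruit: only lemons fits.
By clue 5, the dentist is in house 3.
So house 2 gets pilot for profession.
The only profession still possible for house 4 is teacher.
So: house 1 = plumber/plums, house 2 = pilot/lemons, house 3 = dentist/pears, house 4 = teacher/peaches.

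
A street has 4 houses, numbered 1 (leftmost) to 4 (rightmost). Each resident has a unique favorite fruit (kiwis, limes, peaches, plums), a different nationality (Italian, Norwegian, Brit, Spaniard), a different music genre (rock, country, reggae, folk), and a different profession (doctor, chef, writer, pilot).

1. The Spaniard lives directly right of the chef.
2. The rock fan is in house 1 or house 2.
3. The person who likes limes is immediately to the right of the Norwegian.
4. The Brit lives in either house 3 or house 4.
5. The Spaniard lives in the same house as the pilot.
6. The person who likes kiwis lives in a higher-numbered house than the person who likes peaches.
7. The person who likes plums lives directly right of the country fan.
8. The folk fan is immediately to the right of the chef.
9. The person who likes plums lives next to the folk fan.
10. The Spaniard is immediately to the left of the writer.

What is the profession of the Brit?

That leaves peaches as the favorite fruit for house 1.
The only music genre still possible for house 4 is reggae.
The Brit is narrowed to house 3 or 4; consider each.
Placing it in house 3 leads to a contradiction, so it's in house 4.
The Spaniard is narrowed to house 2 or 3; consider each.
Placing it in house 2 leads to a contradiction, so it's in house 3.
Clue 1 places the chef in house 2.
The pilot is in house 3 (clue 5).
Clue 8 places the folk fan in house 3.
By clue 10, the writer is in house 4.
House 1's profession must be doctor (nothing else left).
Clue 7: the person who likes plums is in house 2.
Clue 7 places the country fan in house 1.
House 4 favorite fruit: only kiwis fits.
House 2's music genre must be rock (nothing else left).
The Norwegian is in house 2 (clue 3).
So house 3 gets limes for favorite fruit.
House 1's nationality must be Italian (nothing else left).
So: house 1 = peaches/Italian/country/doctor, house 2 = plums/Norwegian/rock/chef, house 3 = limes/Spaniard/folk/pilot, house 4 = kiwis/Brit/reggae/writer.

writer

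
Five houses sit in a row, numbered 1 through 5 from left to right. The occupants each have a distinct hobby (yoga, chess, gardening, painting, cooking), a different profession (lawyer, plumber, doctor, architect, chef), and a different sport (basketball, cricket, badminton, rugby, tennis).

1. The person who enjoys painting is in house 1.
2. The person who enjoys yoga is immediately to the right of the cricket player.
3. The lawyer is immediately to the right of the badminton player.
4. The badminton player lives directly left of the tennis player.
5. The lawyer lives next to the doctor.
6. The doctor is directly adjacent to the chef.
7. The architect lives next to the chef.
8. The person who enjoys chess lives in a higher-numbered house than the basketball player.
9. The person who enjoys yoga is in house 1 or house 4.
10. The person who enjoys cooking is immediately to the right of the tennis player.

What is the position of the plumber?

1

By clue 1, the person who enjoys painting is in house 1.
The person who enjoys yoga is in house 4 (clue 9).
That leaves rugby as the sport for house 5.
Clue 2: the cricket player is in house 3.
By clue 4, the badminton player is in house 1.
From clue 4, the tennis player must be in house 2.
By clue 10, the person who enjoys cooking is in house 3.
So house 4 gets basketball for sport.
By clue 3, the lawyer is in house 2.
By clue 8, the person who enjoys chess is in house 5.
The only hobby still possible for house 2 is gardening.
So house 4 gets chef for profession.
Clue 6: the doctor is in house 3.
That leaves plumber as the profession for house 1.
That leaves architect as the profession for house 5.
So: house 1 = painting/plumber/badminton, house 2 = gardening/lawyer/tennis, house 3 = cooking/doctor/cricket, house 4 = yoga/chef/basketball, house 5 = chess/architect/rugby.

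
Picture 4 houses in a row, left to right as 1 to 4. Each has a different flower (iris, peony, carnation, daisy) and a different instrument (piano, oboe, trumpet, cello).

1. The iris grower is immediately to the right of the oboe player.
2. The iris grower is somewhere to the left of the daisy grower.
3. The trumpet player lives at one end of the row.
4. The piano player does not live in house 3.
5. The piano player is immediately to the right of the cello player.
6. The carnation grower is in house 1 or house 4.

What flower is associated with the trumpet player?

carnation

So house 3 gets cello for instrument.
By clue 5, the piano player is in house 4.
That leaves trumpet as the instrument for house 1.
That leaves oboe as the instrument for house 2.
From clue 1, the iris grower must be in house 3.
Clue 2 places the daisy grower in house 4.
So house 2 gets peony for flower.
House 1 flower: only carnation fits.
So: house 1 = carnation/trumpet, house 2 = peony/oboe, house 3 = iris/cello, house 4 = daisy/piano.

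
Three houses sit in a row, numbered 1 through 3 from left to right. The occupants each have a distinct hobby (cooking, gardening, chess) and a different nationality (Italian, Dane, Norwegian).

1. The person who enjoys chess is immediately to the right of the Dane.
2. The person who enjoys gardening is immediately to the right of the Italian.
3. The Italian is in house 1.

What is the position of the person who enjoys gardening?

From clue 3, the Italian must be in house 1.
House 1's hobby must be cooking (nothing else left).
That leaves Dane as the nationality for house 2.
The only nationality still possible for house 3 is Norwegian.
From clue 1, the person who enjoys chess must be in house 3.
By clue 2, the person who enjoys gardening is in house 2.
So: house 1 = cooking/Italian, house 2 = gardening/Dane, house 3 = chess/Norwegian.

2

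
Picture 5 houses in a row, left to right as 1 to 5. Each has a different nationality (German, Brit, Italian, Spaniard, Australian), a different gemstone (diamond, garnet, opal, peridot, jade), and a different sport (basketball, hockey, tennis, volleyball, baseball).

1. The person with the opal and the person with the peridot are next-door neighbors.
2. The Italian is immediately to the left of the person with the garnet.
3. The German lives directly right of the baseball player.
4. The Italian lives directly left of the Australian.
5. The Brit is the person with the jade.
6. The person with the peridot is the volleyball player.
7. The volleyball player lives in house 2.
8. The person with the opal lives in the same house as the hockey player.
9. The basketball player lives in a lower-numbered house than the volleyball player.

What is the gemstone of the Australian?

garnet

By clue 7, the volleyball player is in house 2.
Clue 9 places the basketball player in house 1.
The person with the peridot is in house 2 (clue 6).
The person with the opal is in house 3 (clue 1).
Clue 8 places the hockey player in house 3.
House 4's sport must be baseball (nothing else left).
That leaves tennis as the sport for house 5.
By clue 3, the German is in house 5.
The only nationality still possible for house 2 is Spaniard.
So house 3 gets Italian for nationality.
That leaves Australian as the nationality for house 4.
By clue 2, the person with the garnet is in house 4.
Clue 5 places the person with the jade in house 1.
House 1's nationality must be Brit (nothing else left).
House 5's gemstone must be diamond (nothing else left).
So: house 1 = Brit/jade/basketball, house 2 = Spaniard/peridot/volleyball, house 3 = Italian/opal/hockey, house 4 = Australian/garnet/baseball, house 5 = German/diamond/tennis.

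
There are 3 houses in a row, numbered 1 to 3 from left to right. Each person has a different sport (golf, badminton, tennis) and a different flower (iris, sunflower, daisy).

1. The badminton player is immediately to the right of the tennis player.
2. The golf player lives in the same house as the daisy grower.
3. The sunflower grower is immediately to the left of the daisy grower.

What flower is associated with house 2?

sunflower

So house 1 gets tennis for sport.
From clue 1, the badminton player must be in house 2.
House 3 sport: only golf fits.
By clue 2, the daisy grower is in house 3.
Clue 3: the sunflower grower is in house 2.
That leaves iris as the flower for house 1.
So: house 1 = tennis/iris, house 2 = badminton/sunflower, house 3 = golf/daisy.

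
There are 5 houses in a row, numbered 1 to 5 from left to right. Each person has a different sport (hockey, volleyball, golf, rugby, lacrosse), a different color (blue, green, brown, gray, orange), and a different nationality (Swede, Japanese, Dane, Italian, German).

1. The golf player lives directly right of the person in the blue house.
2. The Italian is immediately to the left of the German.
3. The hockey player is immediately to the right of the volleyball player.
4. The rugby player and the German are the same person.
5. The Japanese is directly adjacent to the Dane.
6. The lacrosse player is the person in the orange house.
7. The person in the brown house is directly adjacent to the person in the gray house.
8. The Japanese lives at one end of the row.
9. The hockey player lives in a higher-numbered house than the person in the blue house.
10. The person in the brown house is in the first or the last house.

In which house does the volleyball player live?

4

The person in the brown house is narrowed to house 1 or 5; consider each.
Placing it in house 1 leads to a contradiction, so it's in house 5.
By clue 7, the person in the gray house is in house 4.
The Dane is narrowed to house 2 or 4; consider each.
Placing it in house 2 leads to a contradiction, so it's in house 4.
By clue 5, the Japanese is in house 5.
House 5 sport: only hockey fits.
Clue 3: the volleyball player is in house 4.
The only sport still possible for house 1 is lacrosse.
Clue 6: the person in the orange house is in house 1.
House 3's color must be green (nothing else left).
The golf player is in house 3 (clue 1).
House 2 sport: only rugby fits.
That leaves blue as the color for house 2.
Clue 4 places the German in house 2.
The only nationality still possible for house 3 is Swede.
House 1's nationality must be Italian (nothing else left).
So: house 1 = lacrosse/orange/Italian, house 2 = rugby/blue/German, house 3 = golf/green/Swede, house 4 = volleyball/gray/Dane, house 5 = hockey/brown/Japanese.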